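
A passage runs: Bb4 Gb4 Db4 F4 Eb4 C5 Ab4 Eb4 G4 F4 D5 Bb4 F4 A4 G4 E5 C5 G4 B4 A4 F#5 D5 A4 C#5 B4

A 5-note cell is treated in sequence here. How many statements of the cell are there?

25 notes in groups of 5 gives 25/5 = 5 statements.
Starts: Bb4, C5, D5, E5, F#5 — each up a 2nd.

5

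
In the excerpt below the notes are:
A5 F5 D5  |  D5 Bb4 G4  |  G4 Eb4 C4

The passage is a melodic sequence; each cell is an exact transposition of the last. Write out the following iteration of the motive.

With a 3-note motive the entries are A5, D5, G4, each down a 5th from the previous.
So cell 4 is C4 Ab3 F3.

C4 Ab3 F3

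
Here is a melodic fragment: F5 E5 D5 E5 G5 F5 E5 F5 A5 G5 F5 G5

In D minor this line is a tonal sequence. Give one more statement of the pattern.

Unit = 4 notes; the statements start on F5, G5, A5, moving up a 2nd each time.
From Bb5 the diatonic shape gives Bb5 A5 G5 A5.

Bb5 A5 G5 A5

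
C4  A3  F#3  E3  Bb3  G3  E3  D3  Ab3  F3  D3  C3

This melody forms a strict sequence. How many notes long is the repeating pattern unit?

4

Try groups of 4 (3 cells in 12 notes):
C4 A3 F#3 E3 | Bb3 G3 E3 D3 | Ab3 F3 D3 C3
Each cell is the previous one down a 2nd — so the unit is 4 notes.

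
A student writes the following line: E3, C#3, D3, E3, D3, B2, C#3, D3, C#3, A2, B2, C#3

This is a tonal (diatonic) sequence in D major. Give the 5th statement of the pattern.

A2 F#2 G2 A2

Taking 4-note groups, the heads are E3, D3, C#3: the pattern moves down a 2nd.
Carrying on: B2 → A2.
From A2 the diatonic shape gives A2 F#2 G2 A2.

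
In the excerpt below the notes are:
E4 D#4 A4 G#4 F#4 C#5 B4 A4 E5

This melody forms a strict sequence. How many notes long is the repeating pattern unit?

There are 9 notes; a 3-note unit gives 3 cells:
E4 D#4 A4 | G#4 F#4 C#5 | B4 A4 E5
Every group is a transposition up a 3rd of the one before; no shorter unit works.

3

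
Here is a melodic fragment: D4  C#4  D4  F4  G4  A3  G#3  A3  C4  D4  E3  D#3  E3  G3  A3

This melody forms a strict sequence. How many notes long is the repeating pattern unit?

5

There are 15 notes; a 5-note unit gives 3 cells:
D4 C#4 D4 F4 G4 | A3 G#3 A3 C4 D4 | E3 D#3 E3 G3 A3
Every group is a transposition down a 4th of the one before; no shorter unit works.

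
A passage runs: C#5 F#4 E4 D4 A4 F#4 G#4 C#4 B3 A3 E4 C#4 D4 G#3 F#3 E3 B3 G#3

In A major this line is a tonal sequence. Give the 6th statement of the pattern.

Taking 6-note groups, the heads are C#5, G#4, D4: the pattern moves down a 4th.
Extending down a 4th: A3 → E3 → B2.
Statement 6 starts on B2 and keeps the same diatonic contour: B2 E2 D2 C#2 G#2 E2.

B2 E2 D2 C#2 G#2 E2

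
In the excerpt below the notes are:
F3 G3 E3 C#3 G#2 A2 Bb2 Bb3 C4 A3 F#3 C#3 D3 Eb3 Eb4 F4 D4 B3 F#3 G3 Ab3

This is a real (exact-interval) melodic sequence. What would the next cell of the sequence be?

Unit = 7 notes; the statements start on F3, Bb3, Eb4, moving up a 4th each time.
Statement 4 starts on Ab4 and keeps the same exact contour: Ab4 Bb4 G4 E4 B3 C4 Db4.

Ab4 Bb4 G4 E4 B3 C4 Db4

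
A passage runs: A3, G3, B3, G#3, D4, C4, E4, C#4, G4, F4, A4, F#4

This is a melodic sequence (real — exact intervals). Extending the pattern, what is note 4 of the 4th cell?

Grouping in 4s, the 4th note of each cell is G#3, C#4, F#4.
From F#4, up a 4th gives B4.

B4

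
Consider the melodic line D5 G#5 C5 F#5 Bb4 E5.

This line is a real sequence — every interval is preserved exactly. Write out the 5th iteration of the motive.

Unit = 2 notes; the statements start on D5, C5, Bb4, moving down a 2nd each time.
Extending down a 2nd: Ab4 → Gb4.
Statement 5 starts on Gb4 and keeps the same exact contour: Gb4 C5.

Gb4 C5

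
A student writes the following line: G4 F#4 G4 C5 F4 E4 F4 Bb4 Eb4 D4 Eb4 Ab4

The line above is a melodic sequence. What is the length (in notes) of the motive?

There are 12 notes; a 4-note unit gives 3 cells:
G4 F#4 G4 C5 | F4 E4 F4 Bb4 | Eb4 D4 Eb4 Ab4
Each cell is the previous one down a 2nd — so the unit is 4 notes.

4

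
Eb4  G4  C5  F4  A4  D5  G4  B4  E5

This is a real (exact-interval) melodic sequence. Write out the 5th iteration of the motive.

The 3-note cells begin on Eb4, F4, G4 — each up a 2nd from the last.
Carrying on: A4 → B4.
From B4 the exact shape gives B4 D#5 G#5.

B4 D#5 G#5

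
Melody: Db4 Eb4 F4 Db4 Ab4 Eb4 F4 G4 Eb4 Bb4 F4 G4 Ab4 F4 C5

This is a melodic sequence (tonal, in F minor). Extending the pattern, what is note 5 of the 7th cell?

G5

The unit is 5 notes. Position-5 pitches of the 3 shown cells: Ab4, Bb4, C5.
Each moves up a 2nd. Continuing: Db5 → Eb5 → F5 → G5.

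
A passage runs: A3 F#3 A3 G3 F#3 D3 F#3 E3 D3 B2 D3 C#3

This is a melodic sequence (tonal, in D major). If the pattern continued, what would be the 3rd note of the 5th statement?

With 4-note cells, note 3 of each statement runs A3, F#3, D3.
Each moves down a 3rd. Continuing: B2 → G2.

G2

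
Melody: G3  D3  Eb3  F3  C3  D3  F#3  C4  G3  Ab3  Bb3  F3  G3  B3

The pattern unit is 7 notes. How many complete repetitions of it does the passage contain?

2

14 notes in groups of 7 gives 14/7 = 2 statements.
Starts: G3, C4 — each up a 4th.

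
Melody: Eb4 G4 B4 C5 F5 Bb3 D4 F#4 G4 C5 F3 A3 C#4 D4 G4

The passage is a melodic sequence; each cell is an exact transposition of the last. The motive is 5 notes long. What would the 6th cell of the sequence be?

D2 F#2 A#2 B2 E3

Taking 5-note groups, the heads are Eb4, Bb3, F3: the pattern moves down a 4th.
Continuing the starts: C3 → G2 → D2.
Statement 6 starts on D2 and keeps the same exact contour: D2 F#2 A#2 B2 E3.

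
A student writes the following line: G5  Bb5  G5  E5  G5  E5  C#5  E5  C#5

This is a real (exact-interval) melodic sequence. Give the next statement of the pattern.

A#4 C#5 A#4

With a 3-note motive the entries are G5, E5, C#5, each down a 3rd from the previous.
So cell 4 is A#4 C#5 A#4.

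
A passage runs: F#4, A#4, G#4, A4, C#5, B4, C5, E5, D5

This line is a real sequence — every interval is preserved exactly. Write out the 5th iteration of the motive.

Unit = 3 notes; the statements start on F#4, A4, C5, moving up a 3rd each time.
Extending up a 3rd: Eb5 → Gb5.
So cell 5 is Gb5 Bb5 Ab5.

Gb5 Bb5 Ab5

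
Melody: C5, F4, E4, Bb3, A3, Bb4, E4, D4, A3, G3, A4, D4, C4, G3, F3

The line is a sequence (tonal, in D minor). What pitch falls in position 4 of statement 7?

Grouping in 5s, the 4th note of each cell is Bb3, A3, G3.
Carrying that down a 2nd forward: F3 → E3 → D3 → C3.

C3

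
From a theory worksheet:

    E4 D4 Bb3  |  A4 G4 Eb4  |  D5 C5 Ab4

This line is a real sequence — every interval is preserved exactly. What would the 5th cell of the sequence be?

With a 3-note motive the entries are E4, A4, D5, each up a 4th from the previous.
Extending up a 4th: G5 → C6.
From C6 the exact shape gives C6 Bb5 Gb5.

C6 Bb5 Gb5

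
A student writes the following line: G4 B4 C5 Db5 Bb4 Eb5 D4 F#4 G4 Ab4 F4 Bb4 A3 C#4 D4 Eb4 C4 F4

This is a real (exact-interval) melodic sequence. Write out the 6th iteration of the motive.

F#2 A#2 B2 C3 A2 D3

Unit = 6 notes; the statements start on G4, D4, A3, moving down a 4th each time.
Continuing the starts: E3 → B2 → F#2.
Statement 6 starts on F#2 and keeps the same exact contour: F#2 A#2 B2 C3 A2 D3.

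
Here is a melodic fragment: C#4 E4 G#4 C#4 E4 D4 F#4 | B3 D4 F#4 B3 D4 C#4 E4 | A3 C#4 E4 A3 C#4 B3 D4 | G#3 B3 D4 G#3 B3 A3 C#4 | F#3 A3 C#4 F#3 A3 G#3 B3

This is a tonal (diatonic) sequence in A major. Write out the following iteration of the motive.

With a 7-note motive the entries are C#4, B3, A3, G#3, F#3, each down a 2nd from the previous.
Statement 6 starts on E3 and keeps the same diatonic contour: E3 G#3 B3 E3 G#3 F#3 A3.

E3 G#3 B3 E3 G#3 F#3 A3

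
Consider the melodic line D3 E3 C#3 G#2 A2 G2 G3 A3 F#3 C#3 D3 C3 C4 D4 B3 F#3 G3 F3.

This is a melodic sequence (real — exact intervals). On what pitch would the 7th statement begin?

Ab5

The 6-note cells begin on D3, G3, C4 — each up a 4th from the last.
Extending the heads up a 4th: F4 → Bb4 → Eb5 → Ab5.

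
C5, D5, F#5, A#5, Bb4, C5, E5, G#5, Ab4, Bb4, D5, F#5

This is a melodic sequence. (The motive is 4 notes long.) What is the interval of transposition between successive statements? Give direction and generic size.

Unit = 4 notes; the statements start on C5, Bb4, Ab4, moving down a 2nd each time.
From C5 to Bb4: down a 2nd.

down a 2nd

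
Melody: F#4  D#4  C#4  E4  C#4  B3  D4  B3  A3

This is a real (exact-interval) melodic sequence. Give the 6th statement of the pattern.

Ab3 F3 Eb3

The 3-note cells begin on F#4, E4, D4 — each down a 2nd from the last.
Extending down a 2nd: C4 → Bb3 → Ab3.
From Ab3 the exact shape gives Ab3 F3 Eb3.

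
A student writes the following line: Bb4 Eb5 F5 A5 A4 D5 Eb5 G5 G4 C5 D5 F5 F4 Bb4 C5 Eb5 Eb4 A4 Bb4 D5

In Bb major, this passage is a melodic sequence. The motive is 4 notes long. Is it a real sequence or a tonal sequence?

Every note is diatonic to Bb major.
Cell 1 has +2 semitones from note 2 to 3, but cell 2 has +1 — the interval quality changes while the contour stays the same, which is the hallmark of a tonal sequence.

tonal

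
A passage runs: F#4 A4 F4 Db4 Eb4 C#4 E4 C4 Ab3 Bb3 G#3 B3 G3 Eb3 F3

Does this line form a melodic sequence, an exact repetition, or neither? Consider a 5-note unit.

Each 5-note cell is the previous one transposed down a 4th.

sequence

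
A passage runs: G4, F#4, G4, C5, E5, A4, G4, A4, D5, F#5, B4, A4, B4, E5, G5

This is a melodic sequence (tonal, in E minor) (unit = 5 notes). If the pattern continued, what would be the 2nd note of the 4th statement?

B4

With 5-note cells, note 2 of each statement runs F#4, G4, A4.
Each moves up a 2nd; the next is B4.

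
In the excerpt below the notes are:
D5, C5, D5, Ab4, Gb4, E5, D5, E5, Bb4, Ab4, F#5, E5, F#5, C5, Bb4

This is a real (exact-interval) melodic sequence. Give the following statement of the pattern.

Taking 5-note groups, the heads are D5, E5, F#5: the pattern moves up a 2nd.
Statement 4 starts on G#5 and keeps the same exact contour: G#5 F#5 G#5 D5 C5.

G#5 F#5 G#5 D5 C5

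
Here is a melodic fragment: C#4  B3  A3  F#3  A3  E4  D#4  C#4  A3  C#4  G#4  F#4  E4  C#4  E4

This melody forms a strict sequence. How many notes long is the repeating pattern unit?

15 notes total. Splitting into 3 groups of 5:
C#4 B3 A3 F#3 A3 | E4 D#4 C#4 A3 C#4 | G#4 F#4 E4 C#4 E4
Every group is a transposition up a 3rd of the one before; no shorter unit works.

5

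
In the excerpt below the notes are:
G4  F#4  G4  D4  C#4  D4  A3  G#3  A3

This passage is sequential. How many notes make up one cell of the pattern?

3

Try groups of 3 (3 cells in 9 notes):
G4 F#4 G4 | D4 C#4 D4 | A3 G#3 A3
Each cell is the previous one down a 4th — so the unit is 3 notes.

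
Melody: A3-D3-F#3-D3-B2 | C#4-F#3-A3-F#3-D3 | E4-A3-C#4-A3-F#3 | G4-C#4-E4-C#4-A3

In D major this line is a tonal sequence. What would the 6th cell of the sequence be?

D5 G4 B4 G4 E4

Unit = 5 notes; the statements start on A3, C#4, E4, G4, moving up a 3rd each time.
Carrying on: B4 → D5.
From D5 the diatonic shape gives D5 G4 B4 G4 E4.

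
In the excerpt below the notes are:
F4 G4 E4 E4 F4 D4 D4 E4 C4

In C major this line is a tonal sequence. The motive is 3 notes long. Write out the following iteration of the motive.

C4 D4 B3

The 3-note cells begin on F4, E4, D4 — each down a 2nd from the last.
Statement 4 starts on C4 and keeps the same diatonic contour: C4 D4 B3.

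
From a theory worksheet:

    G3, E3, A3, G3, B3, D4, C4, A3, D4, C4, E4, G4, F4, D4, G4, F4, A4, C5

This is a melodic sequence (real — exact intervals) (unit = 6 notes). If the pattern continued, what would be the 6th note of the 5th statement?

Bb5

Grouping in 6s, the 6th note of each cell is D4, G4, C5.
Carrying that up a 4th forward: F5 → Bb5.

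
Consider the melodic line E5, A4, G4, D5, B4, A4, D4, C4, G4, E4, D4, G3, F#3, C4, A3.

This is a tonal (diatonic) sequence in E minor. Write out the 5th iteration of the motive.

Unit = 5 notes; the statements start on E5, A4, D4, moving down a 5th each time.
Extending down a 5th: G3 → C3.
From C3 the diatonic shape gives C3 F#2 E2 B2 G2.

C3 F#2 E2 B2 G2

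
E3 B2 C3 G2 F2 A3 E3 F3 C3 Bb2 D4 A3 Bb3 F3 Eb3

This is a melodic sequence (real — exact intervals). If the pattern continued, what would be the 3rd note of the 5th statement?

Ab4

With 5-note cells, note 3 of each statement runs C3, F3, Bb3.
Extending up a 4th: Eb4 → Ab4.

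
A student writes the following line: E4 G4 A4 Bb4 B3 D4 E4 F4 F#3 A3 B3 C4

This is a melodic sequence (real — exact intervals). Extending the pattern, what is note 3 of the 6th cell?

Grouping in 4s, the 3rd note of each cell is A4, E4, B3.
Each moves down a 4th. Continuing: F#3 → C#3 → G#2.

G#2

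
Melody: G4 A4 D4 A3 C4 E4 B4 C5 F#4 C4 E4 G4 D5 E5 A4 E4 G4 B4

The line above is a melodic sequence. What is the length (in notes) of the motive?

18 notes total. Splitting into 3 groups of 6:
G4 A4 D4 A3 C4 E4 | B4 C5 F#4 C4 E4 G4 | D5 E5 A4 E4 G4 B4
Every group is a transposition up a 3rd of the one before; no shorter unit works.

6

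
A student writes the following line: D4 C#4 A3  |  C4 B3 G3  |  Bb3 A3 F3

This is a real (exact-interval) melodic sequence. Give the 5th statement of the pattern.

Gb3 F3 Db3

With a 3-note motive the entries are D4, C4, Bb3, each down a 2nd from the previous.
Carrying on: Ab3 → Gb3.
From Gb3 the exact shape gives Gb3 F3 Db3.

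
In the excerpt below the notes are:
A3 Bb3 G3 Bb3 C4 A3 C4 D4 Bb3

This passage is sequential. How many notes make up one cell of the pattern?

3

There are 9 notes; a 3-note unit gives 3 cells:
A3 Bb3 G3 | Bb3 C4 A3 | C4 D4 Bb3
Every group is a transposition up a 2nd of the one before; no shorter unit works.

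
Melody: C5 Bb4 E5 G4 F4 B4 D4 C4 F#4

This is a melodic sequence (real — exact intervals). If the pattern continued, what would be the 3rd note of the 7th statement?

A#2

Grouping in 3s, the 3rd note of each cell is E5, B4, F#4.
Extending down a 4th: C#4 → G#3 → D#3 → A#2.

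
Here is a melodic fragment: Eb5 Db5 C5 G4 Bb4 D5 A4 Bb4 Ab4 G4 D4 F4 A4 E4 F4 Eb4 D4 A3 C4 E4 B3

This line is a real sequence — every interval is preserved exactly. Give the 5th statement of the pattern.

The 7-note cells begin on Eb5, Bb4, F4 — each down a 4th from the last.
Extending down a 4th: C4 → G3.
Statement 5 starts on G3 and keeps the same exact contour: G3 F3 E3 B2 D3 F#3 C#3.

G3 F3 E3 B2 D3 F#3 C#3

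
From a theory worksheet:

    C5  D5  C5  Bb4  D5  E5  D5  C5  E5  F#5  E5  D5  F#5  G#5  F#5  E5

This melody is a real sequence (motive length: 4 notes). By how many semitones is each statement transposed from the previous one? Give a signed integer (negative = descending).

With a 4-note motive the entries are C5, D5, E5, F#5, each up a 2nd from the previous.
Counting half-steps from C5 to D5: 2.

2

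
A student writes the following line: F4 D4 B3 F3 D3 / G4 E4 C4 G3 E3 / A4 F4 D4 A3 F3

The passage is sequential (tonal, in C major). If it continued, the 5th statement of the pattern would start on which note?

Taking 5-note groups, the heads are F4, G4, A4: the pattern moves up a 2nd.
Extending the heads up a 2nd: B4 → C5.

C5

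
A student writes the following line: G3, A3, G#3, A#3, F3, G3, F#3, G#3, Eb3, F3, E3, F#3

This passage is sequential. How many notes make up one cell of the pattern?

4

Try groups of 4 (3 cells in 12 notes):
G3 A3 G#3 A#3 | F3 G3 F#3 G#3 | Eb3 F3 E3 F#3
Each cell is the previous one down a 2nd — so the unit is 4 notes.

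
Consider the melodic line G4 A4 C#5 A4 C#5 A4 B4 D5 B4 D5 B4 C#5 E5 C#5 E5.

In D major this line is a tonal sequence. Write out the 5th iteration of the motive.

Unit = 5 notes; the statements start on G4, A4, B4, moving up a 2nd each time.
Continuing the starts: C#5 → D5.
So cell 5 is D5 E5 G5 E5 G5.

D5 E5 G5 E5 G5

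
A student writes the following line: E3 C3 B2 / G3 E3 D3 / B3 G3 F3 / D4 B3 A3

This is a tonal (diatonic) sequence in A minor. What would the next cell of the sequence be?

F4 D4 C4

Taking 3-note groups, the heads are E3, G3, B3, D4: the pattern moves up a 3rd.
So cell 5 is F4 D4 C4.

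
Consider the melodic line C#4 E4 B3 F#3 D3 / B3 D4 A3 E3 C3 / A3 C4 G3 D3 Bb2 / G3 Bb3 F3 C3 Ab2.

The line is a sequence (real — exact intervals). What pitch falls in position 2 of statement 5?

Ab3

The unit is 5 notes. Position-2 pitches of the 4 shown cells: E4, D4, C4, Bb3.
One more down a 2nd gives Ab3.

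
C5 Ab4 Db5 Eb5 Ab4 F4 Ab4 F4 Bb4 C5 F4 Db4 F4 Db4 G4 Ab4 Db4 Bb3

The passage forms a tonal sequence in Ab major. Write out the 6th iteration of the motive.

G3 Eb3 Ab3 Bb3 Eb3 C3

Taking 6-note groups, the heads are C5, Ab4, F4: the pattern moves down a 3rd.
Continuing the starts: Db4 → Bb3 → G3.
So cell 6 is G3 Eb3 Ab3 Bb3 Eb3 C3.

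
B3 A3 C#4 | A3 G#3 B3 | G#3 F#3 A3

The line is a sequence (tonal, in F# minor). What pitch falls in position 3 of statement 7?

D3

With 3-note cells, note 3 of each statement runs C#4, B3, A3.
Extending down a 2nd: G#3 → F#3 → E3 → D3.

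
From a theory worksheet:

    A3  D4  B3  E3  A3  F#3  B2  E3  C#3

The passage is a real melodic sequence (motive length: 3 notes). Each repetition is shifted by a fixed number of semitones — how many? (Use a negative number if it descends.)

Taking 3-note groups, the heads are A3, E3, B2: the pattern moves down a 4th.
A3→E3 is 52 − 57 = -5 semitones.

-5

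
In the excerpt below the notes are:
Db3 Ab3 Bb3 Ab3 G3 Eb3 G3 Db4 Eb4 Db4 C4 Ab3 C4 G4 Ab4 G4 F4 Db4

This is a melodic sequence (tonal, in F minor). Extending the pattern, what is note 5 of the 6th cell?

With 6-note cells, note 5 of each statement runs G3, C4, F4.
Extending up a 4th: Bb4 → Eb5 → Ab5.

Ab5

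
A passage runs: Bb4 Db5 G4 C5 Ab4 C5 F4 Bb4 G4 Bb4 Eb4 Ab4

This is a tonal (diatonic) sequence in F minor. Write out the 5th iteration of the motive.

Eb4 G4 C4 F4

Taking 4-note groups, the heads are Bb4, Ab4, G4: the pattern moves down a 2nd.
Continuing the starts: F4 → Eb4.
So cell 5 is Eb4 G4 C4 F4.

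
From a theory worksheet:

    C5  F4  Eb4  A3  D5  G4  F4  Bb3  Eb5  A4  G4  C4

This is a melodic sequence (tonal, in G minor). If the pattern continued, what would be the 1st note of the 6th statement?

A5

With 4-note cells, note 1 of each statement runs C5, D5, Eb5.
Carrying that up a 2nd forward: F5 → G5 → A5.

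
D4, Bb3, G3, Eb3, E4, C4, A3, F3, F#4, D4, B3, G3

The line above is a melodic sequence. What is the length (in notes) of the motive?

4

Try groups of 4 (3 cells in 12 notes):
D4 Bb3 G3 Eb3 | E4 C4 A3 F3 | F#4 D4 B3 G3
Each cell is the previous one up a 2nd — so the unit is 4 notes.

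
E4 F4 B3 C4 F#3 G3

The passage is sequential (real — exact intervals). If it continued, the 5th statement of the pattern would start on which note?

The 2-note cells begin on E4, B3, F#3 — each down a 4th from the last.
Continuing: C#3 → G#2. Statement 5 starts on G#2.

G#2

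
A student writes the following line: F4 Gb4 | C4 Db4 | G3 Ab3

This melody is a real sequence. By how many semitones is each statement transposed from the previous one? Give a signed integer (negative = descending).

-5

With a 2-note motive the entries are F4, C4, G3, each down a 4th from the previous.
Counting half-steps from F4 to C4: -5.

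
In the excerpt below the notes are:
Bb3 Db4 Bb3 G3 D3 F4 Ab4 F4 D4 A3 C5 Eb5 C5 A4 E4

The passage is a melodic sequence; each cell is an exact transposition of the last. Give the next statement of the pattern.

G5 Bb5 G5 E5 B4

With a 5-note motive the entries are Bb3, F4, C5, each up a 5th from the previous.
From G5 the exact shape gives G5 Bb5 G5 E5 B4.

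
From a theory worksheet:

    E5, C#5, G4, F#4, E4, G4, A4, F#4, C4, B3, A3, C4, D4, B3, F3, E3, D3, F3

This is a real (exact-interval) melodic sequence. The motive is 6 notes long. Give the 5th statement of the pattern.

C3 A2 Eb2 D2 C2 Eb2

The 6-note cells begin on E5, A4, D4 — each down a 5th from the last.
Carrying on: G3 → C3.
So cell 5 is C3 A2 Eb2 D2 C2 Eb2.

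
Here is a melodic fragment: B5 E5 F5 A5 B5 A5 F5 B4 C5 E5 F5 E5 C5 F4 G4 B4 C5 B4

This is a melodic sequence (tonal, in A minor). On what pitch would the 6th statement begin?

A3

Unit = 6 notes; the statements start on B5, F5, C5, moving down a 4th each time.
Extending the heads down a 4th: G4 → D4 → A3.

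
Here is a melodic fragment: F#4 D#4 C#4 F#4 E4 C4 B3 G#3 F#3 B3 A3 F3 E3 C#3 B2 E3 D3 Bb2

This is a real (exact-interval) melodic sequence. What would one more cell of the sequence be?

Unit = 6 notes; the statements start on F#4, B3, E3, moving down a 5th each time.
From A2 the exact shape gives A2 F#2 E2 A2 G2 Eb2.

A2 F#2 E2 A2 G2 Eb2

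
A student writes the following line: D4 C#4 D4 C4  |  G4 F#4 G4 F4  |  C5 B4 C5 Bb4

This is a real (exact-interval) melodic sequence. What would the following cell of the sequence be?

F5 E5 F5 Eb5

With a 4-note motive the entries are D4, G4, C5, each up a 4th from the previous.
Statement 4 starts on F5 and keeps the same exact contour: F5 E5 F5 Eb5.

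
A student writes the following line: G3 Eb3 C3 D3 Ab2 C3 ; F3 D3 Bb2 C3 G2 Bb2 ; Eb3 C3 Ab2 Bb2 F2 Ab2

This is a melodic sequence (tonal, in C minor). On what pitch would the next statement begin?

D3

The 6-note cells begin on G3, F3, Eb3 — each down a 2nd from the last.
The next head, down a 2nd from Eb3, is D3.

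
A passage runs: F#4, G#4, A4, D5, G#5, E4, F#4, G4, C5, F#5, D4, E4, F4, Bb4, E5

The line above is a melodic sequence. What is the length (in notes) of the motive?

15 notes total. Splitting into 3 groups of 5:
F#4 G#4 A4 D5 G#5 | E4 F#4 G4 C5 F#5 | D4 E4 F4 Bb4 E5
Each cell is the previous one down a 2nd — so the unit is 5 notes.

5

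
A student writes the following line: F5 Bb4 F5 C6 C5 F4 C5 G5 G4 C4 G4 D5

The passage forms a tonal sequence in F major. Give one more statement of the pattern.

D4 G3 D4 A4

The 4-note cells begin on F5, C5, G4 — each down a 4th from the last.
From D4 the diatonic shape gives D4 G3 D4 A4.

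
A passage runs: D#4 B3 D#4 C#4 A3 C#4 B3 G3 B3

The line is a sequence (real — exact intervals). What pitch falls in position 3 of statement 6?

With 3-note cells, note 3 of each statement runs D#4, C#4, B3.
Carrying that down a 2nd forward: A3 → G3 → F3.

F3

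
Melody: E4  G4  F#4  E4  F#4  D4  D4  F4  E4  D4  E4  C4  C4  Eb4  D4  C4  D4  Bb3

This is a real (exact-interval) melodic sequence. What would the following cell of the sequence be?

Taking 6-note groups, the heads are E4, D4, C4: the pattern moves down a 2nd.
Statement 4 starts on Bb3 and keeps the same exact contour: Bb3 Db4 C4 Bb3 C4 Ab3.

Bb3 Db4 C4 Bb3 C4 Ab3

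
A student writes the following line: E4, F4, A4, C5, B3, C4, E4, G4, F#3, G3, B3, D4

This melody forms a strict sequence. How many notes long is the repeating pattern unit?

4

12 notes total. Splitting into 3 groups of 4:
E4 F4 A4 C5 | B3 C4 E4 G4 | F#3 G3 B3 D4
Each cell is the previous one down a 4th — so the unit is 4 notes.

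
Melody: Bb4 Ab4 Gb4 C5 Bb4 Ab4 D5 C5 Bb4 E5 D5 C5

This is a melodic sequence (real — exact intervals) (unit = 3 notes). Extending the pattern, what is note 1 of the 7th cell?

A#5

The unit is 3 notes. Position-1 pitches of the 4 shown cells: Bb4, C5, D5, E5.
Carrying that up a 2nd forward: F#5 → G#5 → A#5.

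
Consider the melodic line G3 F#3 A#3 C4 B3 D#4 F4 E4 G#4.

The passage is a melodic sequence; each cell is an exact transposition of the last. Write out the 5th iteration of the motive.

Eb5 D5 F#5

Unit = 3 notes; the statements start on G3, C4, F4, moving up a 4th each time.
Carrying on: Bb4 → Eb5.
So cell 5 is Eb5 D5 F#5.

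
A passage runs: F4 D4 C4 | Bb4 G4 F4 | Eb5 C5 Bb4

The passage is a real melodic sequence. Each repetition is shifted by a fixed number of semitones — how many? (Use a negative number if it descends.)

The 3-note cells begin on F4, Bb4, Eb5 — each up a 4th from the last.
Counting half-steps from F4 to Bb4: 5.

5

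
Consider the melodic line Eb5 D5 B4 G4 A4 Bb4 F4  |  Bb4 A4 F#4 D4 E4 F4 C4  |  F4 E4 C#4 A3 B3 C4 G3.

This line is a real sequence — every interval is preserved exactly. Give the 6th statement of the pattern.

Unit = 7 notes; the statements start on Eb5, Bb4, F4, moving down a 4th each time.
Extending down a 4th: C4 → G3 → D3.
So cell 6 is D3 C#3 A#2 F#2 G#2 A2 E2.

D3 C#3 A#2 F#2 G#2 A2 E2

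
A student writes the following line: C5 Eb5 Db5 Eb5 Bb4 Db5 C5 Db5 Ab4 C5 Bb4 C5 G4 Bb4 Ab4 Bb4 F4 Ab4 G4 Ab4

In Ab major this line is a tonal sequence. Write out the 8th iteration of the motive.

C4 Eb4 Db4 Eb4

With a 4-note motive the entries are C5, Bb4, Ab4, G4, F4, each down a 2nd from the previous.
Continuing the starts: Eb4 → Db4 → C4.
So cell 8 is C4 Eb4 Db4 Eb4.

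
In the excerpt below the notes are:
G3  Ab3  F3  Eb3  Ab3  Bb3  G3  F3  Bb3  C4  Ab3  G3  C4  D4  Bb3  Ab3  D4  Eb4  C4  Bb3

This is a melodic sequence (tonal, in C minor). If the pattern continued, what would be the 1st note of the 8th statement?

The unit is 4 notes. Position-1 pitches of the 5 shown cells: G3, Ab3, Bb3, C4, D4.
Each moves up a 2nd. Continuing: Eb4 → F4 → G4.

G4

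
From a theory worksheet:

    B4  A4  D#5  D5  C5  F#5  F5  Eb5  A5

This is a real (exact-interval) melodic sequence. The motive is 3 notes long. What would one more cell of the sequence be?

With a 3-note motive the entries are B4, D5, F5, each up a 3rd from the previous.
Statement 4 starts on Ab5 and keeps the same exact contour: Ab5 Gb5 C6.

Ab5 Gb5 C6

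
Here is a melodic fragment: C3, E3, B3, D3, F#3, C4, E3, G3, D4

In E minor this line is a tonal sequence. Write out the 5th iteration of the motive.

Unit = 3 notes; the statements start on C3, D3, E3, moving up a 2nd each time.
Carrying on: F#3 → G3.
From G3 the diatonic shape gives G3 B3 F#4.

G3 B3 F#4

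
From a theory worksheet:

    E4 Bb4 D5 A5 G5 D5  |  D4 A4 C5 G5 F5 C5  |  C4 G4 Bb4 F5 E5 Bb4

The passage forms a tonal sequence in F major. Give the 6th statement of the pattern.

G3 D4 F4 C5 Bb4 F4

Taking 6-note groups, the heads are E4, D4, C4: the pattern moves down a 2nd.
Extending down a 2nd: Bb3 → A3 → G3.
Statement 6 starts on G3 and keeps the same diatonic contour: G3 D4 F4 C5 Bb4 F4.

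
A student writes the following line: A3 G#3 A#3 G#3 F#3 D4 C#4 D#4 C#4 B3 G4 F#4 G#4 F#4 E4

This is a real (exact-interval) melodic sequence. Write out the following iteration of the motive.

Taking 5-note groups, the heads are A3, D4, G4: the pattern moves up a 4th.
From C5 the exact shape gives C5 B4 C#5 B4 A4.

C5 B4 C#5 B4 A4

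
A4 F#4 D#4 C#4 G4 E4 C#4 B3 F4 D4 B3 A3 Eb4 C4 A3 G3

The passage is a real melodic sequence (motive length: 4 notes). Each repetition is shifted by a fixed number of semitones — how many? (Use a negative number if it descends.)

With a 4-note motive the entries are A4, G4, F4, Eb4, each down a 2nd from the previous.
Counting half-steps from A4 to G4: -2.

-2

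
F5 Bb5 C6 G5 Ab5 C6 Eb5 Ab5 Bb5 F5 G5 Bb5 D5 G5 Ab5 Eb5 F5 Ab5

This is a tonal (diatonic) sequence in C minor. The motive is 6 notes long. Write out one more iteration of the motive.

Unit = 6 notes; the statements start on F5, Eb5, D5, moving down a 2nd each time.
From C5 the diatonic shape gives C5 F5 G5 D5 Eb5 G5.

C5 F5 G5 D5 Eb5 G5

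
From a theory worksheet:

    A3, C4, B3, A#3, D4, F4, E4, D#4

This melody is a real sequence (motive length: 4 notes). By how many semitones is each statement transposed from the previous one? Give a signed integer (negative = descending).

Taking 4-note groups, the heads are A3, D4: the pattern moves up a 4th.
A3 to D4 spans +5 semitones.

5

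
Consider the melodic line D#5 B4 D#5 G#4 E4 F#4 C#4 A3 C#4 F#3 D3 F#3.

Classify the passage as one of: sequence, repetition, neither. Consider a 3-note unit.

neither

Note 3 of cell 2 is F#4; if this were a sequence it would be G#4. No unit length gives a consistent transposition pattern.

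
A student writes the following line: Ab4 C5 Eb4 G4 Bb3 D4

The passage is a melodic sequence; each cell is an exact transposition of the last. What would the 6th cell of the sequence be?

G2 B2

Unit = 2 notes; the statements start on Ab4, Eb4, Bb3, moving down a 4th each time.
Continuing the starts: F3 → C3 → G2.
So cell 6 is G2 B2.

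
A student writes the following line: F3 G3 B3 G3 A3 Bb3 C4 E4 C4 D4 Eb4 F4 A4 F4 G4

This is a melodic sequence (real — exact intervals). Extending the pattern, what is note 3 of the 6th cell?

C6

Grouping in 5s, the 3rd note of each cell is B3, E4, A4.
Carrying that up a 4th forward: D5 → G5 → C6.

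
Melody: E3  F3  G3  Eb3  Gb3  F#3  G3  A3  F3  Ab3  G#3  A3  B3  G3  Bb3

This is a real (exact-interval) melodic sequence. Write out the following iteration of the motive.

A#3 B3 C#4 A3 C4

The 5-note cells begin on E3, F#3, G#3 — each up a 2nd from the last.
Statement 4 starts on A#3 and keeps the same exact contour: A#3 B3 C#4 A3 C4.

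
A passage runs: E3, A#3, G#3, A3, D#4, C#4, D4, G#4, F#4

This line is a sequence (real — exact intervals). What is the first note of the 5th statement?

Taking 3-note groups, the heads are E3, A3, D4: the pattern moves up a 4th.
Continuing: G4 → C5. Statement 5 starts on C5.

C5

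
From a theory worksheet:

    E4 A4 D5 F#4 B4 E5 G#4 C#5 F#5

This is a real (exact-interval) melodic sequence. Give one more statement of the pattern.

Taking 3-note groups, the heads are E4, F#4, G#4: the pattern moves up a 2nd.
So cell 4 is A#4 D#5 G#5.

A#4 D#5 G#5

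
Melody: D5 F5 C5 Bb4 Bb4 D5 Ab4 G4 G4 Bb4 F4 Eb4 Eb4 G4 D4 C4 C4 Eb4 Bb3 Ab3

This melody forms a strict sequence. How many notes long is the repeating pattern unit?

4

Try groups of 4 (5 cells in 20 notes):
D5 F5 C5 Bb4 | Bb4 D5 Ab4 G4 | G4 Bb4 F4 Eb4 | Eb4 G4 D4 C4 | C4 Eb4 Bb3 Ab3
Every group is a transposition down a 3rd of the one before; no shorter unit works.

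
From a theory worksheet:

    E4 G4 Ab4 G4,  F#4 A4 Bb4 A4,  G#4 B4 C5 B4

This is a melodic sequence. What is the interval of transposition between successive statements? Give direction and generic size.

Unit = 4 notes; the statements start on E4, F#4, G#4, moving up a 2nd each time.
E4 to F#4 is up a 2nd.

up a 2nd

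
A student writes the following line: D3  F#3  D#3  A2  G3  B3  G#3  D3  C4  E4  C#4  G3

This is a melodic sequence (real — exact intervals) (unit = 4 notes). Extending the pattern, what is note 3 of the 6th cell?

E5

The unit is 4 notes. Position-3 pitches of the 3 shown cells: D#3, G#3, C#4.
Extending up a 4th: F#4 → B4 → E5.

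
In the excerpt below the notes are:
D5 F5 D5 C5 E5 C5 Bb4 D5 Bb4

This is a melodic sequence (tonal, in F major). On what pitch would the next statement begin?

A4

Unit = 3 notes; the statements start on D5, C5, Bb4, moving down a 2nd each time.
The next head, down a 2nd from Bb4, is A4.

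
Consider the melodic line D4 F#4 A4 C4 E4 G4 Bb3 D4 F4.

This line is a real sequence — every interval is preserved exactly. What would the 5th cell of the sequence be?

Taking 3-note groups, the heads are D4, C4, Bb3: the pattern moves down a 2nd.
Continuing the starts: Ab3 → Gb3.
From Gb3 the exact shape gives Gb3 Bb3 Db4.

Gb3 Bb3 Db4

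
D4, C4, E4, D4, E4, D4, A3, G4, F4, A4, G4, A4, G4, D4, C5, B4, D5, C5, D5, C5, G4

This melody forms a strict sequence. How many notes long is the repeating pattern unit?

7

Try groups of 7 (3 cells in 21 notes):
D4 C4 E4 D4 E4 D4 A3 | G4 F4 A4 G4 A4 G4 D4 | C5 B4 D5 C5 D5 C5 G4
Each cell is the previous one up a 4th — so the unit is 7 notes.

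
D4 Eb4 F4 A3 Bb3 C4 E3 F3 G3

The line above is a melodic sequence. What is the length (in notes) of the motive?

9 notes total. Splitting into 3 groups of 3:
D4 Eb4 F4 | A3 Bb3 C4 | E3 F3 G3
Every group is a transposition down a 4th of the one before; no shorter unit works.

3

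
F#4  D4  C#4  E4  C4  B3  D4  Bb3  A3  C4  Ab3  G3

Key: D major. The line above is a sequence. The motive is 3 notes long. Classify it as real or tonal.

Each cell has the same semitone pattern (-4, -1) — intervals are preserved exactly.
And C4 lies outside D major, so the sequence is real rather than tonal.

real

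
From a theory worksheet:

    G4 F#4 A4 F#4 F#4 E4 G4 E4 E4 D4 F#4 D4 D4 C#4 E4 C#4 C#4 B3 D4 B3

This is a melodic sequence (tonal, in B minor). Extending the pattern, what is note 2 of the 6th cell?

A3

With 4-note cells, note 2 of each statement runs F#4, E4, D4, C#4, B3.
Each moves down a 2nd; the next is A3.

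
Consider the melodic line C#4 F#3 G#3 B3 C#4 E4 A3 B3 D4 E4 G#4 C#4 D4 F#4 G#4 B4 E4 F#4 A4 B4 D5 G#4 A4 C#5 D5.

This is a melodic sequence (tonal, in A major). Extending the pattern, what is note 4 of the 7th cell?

With 5-note cells, note 4 of each statement runs B3, D4, F#4, A4, C#5.
Each moves up a 3rd. Continuing: E5 → G#5.

G#5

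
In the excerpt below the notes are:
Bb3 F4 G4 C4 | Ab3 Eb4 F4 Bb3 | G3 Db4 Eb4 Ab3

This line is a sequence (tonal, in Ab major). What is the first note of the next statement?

Unit = 4 notes; the statements start on Bb3, Ab3, G3, moving down a 2nd each time.
The next head, down a 2nd from G3, is F3.

F3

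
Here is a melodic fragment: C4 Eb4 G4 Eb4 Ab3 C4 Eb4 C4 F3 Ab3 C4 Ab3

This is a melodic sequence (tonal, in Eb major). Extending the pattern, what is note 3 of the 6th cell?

D3

The unit is 4 notes. Position-3 pitches of the 3 shown cells: G4, Eb4, C4.
Each moves down a 3rd. Continuing: Ab3 → F3 → D3.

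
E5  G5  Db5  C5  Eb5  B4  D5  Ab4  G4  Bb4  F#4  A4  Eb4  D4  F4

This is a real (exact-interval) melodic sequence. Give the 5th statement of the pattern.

G#3 B3 F3 E3 G3

The 5-note cells begin on E5, B4, F#4 — each down a 4th from the last.
Extending down a 4th: C#4 → G#3.
From G#3 the exact shape gives G#3 B3 F3 E3 G3.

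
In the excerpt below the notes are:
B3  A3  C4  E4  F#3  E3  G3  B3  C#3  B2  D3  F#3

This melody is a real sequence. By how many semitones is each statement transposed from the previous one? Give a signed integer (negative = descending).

Unit = 4 notes; the statements start on B3, F#3, C#3, moving down a 4th each time.
B3 to F#3 spans -5 semitones.

-5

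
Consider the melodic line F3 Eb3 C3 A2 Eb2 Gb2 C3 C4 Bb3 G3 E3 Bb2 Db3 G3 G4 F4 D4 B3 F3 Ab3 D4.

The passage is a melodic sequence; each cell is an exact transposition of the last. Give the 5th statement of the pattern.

Taking 7-note groups, the heads are F3, C4, G4: the pattern moves up a 5th.
Extending up a 5th: D5 → A5.
So cell 5 is A5 G5 E5 C#5 G4 Bb4 E5.

A5 G5 E5 C#5 G4 Bb4 E5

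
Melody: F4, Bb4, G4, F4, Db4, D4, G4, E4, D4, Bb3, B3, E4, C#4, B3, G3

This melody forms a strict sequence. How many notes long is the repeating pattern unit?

There are 15 notes; a 5-note unit gives 3 cells:
F4 Bb4 G4 F4 Db4 | D4 G4 E4 D4 Bb3 | B3 E4 C#4 B3 G3
Each cell is the previous one down a 3rd — so the unit is 5 notes.

5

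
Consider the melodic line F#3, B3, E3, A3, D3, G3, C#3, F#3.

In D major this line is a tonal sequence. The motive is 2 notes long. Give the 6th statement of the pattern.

Taking 2-note groups, the heads are F#3, E3, D3, C#3: the pattern moves down a 2nd.
Carrying on: B2 → A2.
From A2 the diatonic shape gives A2 D3.

A2 D3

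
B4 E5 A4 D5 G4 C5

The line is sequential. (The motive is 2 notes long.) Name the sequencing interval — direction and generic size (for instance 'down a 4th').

down a 2nd

Unit = 2 notes; the statements start on B4, A4, G4, moving down a 2nd each time.
From B4 to A4: down a 2nd.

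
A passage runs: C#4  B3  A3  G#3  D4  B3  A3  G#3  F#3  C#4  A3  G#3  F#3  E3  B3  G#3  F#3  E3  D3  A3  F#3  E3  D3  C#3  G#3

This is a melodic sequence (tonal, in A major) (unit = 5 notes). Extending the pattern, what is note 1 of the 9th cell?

With 5-note cells, note 1 of each statement runs C#4, B3, A3, G#3, F#3.
Extending down a 2nd: E3 → D3 → C#3 → B2.

B2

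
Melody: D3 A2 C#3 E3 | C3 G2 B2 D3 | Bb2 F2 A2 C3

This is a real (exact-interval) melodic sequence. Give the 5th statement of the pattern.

Gb2 Db2 F2 Ab2

The 4-note cells begin on D3, C3, Bb2 — each down a 2nd from the last.
Carrying on: Ab2 → Gb2.
So cell 5 is Gb2 Db2 F2 Ab2.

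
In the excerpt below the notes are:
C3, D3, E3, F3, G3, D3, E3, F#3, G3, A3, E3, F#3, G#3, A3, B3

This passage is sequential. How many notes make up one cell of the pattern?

5

There are 15 notes; a 5-note unit gives 3 cells:
C3 D3 E3 F3 G3 | D3 E3 F#3 G3 A3 | E3 F#3 G#3 A3 B3
Each cell is the previous one up a 2nd — so the unit is 5 notes.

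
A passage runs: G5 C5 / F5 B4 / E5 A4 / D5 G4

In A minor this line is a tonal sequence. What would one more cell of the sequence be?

C5 F4

With a 2-note motive the entries are G5, F5, E5, D5, each down a 2nd from the previous.
From C5 the diatonic shape gives C5 F4.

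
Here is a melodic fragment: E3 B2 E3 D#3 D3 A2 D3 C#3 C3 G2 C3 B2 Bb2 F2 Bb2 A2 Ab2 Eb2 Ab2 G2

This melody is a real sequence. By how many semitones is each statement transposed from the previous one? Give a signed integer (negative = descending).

-2

The 4-note cells begin on E3, D3, C3, Bb2, Ab2 — each down a 2nd from the last.
E3 to D3 spans -2 semitones.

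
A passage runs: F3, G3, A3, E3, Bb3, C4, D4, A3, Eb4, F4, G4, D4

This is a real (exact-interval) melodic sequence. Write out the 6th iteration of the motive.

With a 4-note motive the entries are F3, Bb3, Eb4, each up a 4th from the previous.
Continuing the starts: Ab4 → Db5 → Gb5.
From Gb5 the exact shape gives Gb5 Ab5 Bb5 F5.

Gb5 Ab5 Bb5 F5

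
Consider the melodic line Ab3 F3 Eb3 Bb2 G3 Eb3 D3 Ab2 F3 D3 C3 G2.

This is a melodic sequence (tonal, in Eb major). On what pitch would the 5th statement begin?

D3

Unit = 4 notes; the statements start on Ab3, G3, F3, moving down a 2nd each time.
Extending the heads down a 2nd: Eb3 → D3.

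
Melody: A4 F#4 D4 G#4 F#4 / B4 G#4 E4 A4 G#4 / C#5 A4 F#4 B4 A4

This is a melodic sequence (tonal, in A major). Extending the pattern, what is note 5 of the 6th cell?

The unit is 5 notes. Position-5 pitches of the 3 shown cells: F#4, G#4, A4.
Extending up a 2nd: B4 → C#5 → D5.

D5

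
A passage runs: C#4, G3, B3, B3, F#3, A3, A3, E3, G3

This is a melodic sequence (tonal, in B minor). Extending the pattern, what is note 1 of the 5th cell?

F#3

The unit is 3 notes. Position-1 pitches of the 3 shown cells: C#4, B3, A3.
Each moves down a 2nd. Continuing: G3 → F#3.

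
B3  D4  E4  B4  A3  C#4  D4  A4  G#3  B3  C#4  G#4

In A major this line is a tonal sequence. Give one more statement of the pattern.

The 4-note cells begin on B3, A3, G#3 — each down a 2nd from the last.
So cell 4 is F#3 A3 B3 F#4.

F#3 A3 B3 F#4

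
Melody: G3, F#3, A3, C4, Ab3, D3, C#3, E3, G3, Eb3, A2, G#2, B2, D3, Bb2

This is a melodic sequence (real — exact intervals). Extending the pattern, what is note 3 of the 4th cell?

F#2

With 5-note cells, note 3 of each statement runs A3, E3, B2.
One more down a 4th gives F#2.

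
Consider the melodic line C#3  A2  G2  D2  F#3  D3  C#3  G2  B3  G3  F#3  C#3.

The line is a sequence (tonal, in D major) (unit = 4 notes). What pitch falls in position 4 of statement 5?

With 4-note cells, note 4 of each statement runs D2, G2, C#3.
Each moves up a 4th. Continuing: F#3 → B3.

B3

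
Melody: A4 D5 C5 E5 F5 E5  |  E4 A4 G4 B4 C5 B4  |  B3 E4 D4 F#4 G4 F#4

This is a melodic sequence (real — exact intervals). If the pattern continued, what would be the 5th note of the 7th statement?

B2

With 6-note cells, note 5 of each statement runs F5, C5, G4.
Each moves down a 4th. Continuing: D4 → A3 → E3 → B2.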